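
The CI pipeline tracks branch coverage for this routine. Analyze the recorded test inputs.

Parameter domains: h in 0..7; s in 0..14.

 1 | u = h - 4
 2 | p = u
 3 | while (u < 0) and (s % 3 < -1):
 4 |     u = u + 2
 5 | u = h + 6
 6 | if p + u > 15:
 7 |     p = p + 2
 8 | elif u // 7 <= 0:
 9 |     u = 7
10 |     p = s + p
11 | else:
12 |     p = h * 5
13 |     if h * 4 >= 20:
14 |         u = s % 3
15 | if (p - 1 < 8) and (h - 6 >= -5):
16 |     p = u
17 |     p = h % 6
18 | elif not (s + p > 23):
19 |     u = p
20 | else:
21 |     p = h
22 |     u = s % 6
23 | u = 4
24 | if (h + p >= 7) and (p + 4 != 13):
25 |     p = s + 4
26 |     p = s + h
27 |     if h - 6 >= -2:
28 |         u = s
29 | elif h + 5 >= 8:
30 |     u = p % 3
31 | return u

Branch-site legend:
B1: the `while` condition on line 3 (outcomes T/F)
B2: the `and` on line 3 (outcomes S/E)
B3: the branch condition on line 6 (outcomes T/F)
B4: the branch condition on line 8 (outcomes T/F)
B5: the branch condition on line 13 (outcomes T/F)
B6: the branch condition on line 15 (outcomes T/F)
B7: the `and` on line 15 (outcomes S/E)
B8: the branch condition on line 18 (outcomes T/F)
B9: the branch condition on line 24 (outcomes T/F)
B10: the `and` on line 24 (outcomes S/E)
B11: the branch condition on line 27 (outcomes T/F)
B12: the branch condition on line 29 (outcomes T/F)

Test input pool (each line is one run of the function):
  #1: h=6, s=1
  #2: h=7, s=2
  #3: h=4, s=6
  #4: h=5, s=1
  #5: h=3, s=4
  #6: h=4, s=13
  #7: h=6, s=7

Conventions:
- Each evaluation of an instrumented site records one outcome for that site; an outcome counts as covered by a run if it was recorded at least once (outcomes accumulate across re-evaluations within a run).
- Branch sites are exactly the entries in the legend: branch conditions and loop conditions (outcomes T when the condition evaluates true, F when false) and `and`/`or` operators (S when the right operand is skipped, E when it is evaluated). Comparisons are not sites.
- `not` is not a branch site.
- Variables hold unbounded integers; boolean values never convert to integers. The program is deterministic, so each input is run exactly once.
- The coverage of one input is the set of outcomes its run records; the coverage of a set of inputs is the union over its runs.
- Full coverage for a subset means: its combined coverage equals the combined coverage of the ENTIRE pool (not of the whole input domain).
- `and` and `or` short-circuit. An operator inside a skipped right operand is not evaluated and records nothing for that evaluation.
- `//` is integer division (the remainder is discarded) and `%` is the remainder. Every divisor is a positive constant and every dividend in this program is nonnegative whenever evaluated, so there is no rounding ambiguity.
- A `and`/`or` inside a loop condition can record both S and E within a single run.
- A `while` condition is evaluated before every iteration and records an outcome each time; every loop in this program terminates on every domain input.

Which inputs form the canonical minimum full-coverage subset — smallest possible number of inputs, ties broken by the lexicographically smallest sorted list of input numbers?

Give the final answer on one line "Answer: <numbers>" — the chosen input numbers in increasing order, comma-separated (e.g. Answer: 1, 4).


input #1 (h=6, s=1): events B2->S, B1->F, B3->F, B4->F, B5->T, B7->S, B6->F, B8->F, B10->E, B9->T, B11->T; covers B1=F, B2=S, B3=F, B4=F, B5=T, B6=F, B7=S, B8=F, B9=T, B10=E, B11=T
input #2 (h=7, s=2): events B2->S, B1->F, B3->T, B7->E, B6->T, B10->E, B9->T, B11->T; covers B1=F, B2=S, B3=T, B6=T, B7=E, B9=T, B10=E, B11=T
input #3 (h=4, s=6): events B2->S, B1->F, B3->F, B4->F, B5->F, B7->S, B6->F, B8->F, B10->E, B9->T, B11->T; covers B1=F, B2=S, B3=F, B4=F, B5=F, B6=F, B7=S, B8=F, B9=T, B10=E, B11=T
input #4 (h=5, s=1): events B2->S, B1->F, B3->F, B4->F, B5->T, B7->S, B6->F, B8->F, B10->E, B9->T, B11->T; covers B1=F, B2=S, B3=F, B4=F, B5=T, B6=F, B7=S, B8=F, B9=T, B10=E, B11=T
input #5 (h=3, s=4): events B2->E, B1->F, B3->F, B4->F, B5->F, B7->S, B6->F, B8->T, B10->E, B9->T, B11->F; covers B1=F, B2=E, B3=F, B4=F, B5=F, B6=F, B7=S, B8=T, B9=T, B10=E, B11=F
input #6 (h=4, s=13): events B2->S, B1->F, B3->F, B4->F, B5->F, B7->S, B6->F, B8->F, B10->E, B9->T, B11->T; covers B1=F, B2=S, B3=F, B4=F, B5=F, B6=F, B7=S, B8=F, B9=T, B10=E, B11=T
input #7 (h=6, s=7): events B2->S, B1->F, B3->F, B4->F, B5->T, B7->S, B6->F, B8->F, B10->E, B9->T, B11->T; covers B1=F, B2=S, B3=F, B4=F, B5=T, B6=F, B7=S, B8=F, B9=T, B10=E, B11=T
pool-wide coverage (18 outcomes): B1=F, B2=S, B2=E, B3=T, B3=F, B4=F, B5=T, B5=F, B6=T, B6=F, B7=S, B7=E, B8=T, B8=F, B9=T, B10=E, B11=T, B11=F
size 1 is not enough: best union over all size-1 subsets is 11/18
size 2 is not enough: best union over all size-2 subsets is 16/18
inputs {1, 2, 5} (size 3) cover everything; no size-3 subset with a lexicographically smaller index list covers all 18
Answer: 1, 2, 5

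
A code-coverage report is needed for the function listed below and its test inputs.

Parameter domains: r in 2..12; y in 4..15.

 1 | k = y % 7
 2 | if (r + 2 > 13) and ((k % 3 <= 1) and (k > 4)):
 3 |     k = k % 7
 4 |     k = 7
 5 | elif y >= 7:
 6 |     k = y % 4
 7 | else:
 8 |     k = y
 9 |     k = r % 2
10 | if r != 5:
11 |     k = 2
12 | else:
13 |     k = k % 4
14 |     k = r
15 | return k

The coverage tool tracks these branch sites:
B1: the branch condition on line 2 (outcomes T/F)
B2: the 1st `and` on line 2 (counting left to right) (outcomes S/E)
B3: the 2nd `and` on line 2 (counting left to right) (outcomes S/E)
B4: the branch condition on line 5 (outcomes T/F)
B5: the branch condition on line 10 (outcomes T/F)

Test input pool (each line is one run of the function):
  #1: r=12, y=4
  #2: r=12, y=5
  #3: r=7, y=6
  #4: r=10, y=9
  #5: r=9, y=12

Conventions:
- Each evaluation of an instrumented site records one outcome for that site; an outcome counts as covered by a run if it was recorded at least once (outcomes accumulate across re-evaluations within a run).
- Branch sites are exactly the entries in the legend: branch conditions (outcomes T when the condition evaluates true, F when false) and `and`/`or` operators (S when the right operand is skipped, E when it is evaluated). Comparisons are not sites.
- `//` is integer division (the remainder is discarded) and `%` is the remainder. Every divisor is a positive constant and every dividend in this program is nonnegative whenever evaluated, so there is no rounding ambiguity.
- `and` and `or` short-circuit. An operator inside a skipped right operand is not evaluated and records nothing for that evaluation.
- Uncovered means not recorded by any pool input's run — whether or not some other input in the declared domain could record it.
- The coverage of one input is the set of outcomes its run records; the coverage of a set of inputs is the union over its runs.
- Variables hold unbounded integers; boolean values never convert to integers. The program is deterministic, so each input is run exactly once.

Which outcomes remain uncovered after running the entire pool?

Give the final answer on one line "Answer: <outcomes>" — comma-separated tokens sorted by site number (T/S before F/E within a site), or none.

input #1 (r=12, y=4): events B2->E, B3->E, B1->F, B4->F, B5->T; covers B1=F, B2=E, B3=E, B4=F, B5=T
input #2 (r=12, y=5): events B2->E, B3->S, B1->F, B4->F, B5->T; covers B1=F, B2=E, B3=S, B4=F, B5=T
input #3 (r=7, y=6): events B2->S, B1->F, B4->F, B5->T; covers B1=F, B2=S, B4=F, B5=T
input #4 (r=10, y=9): events B2->S, B1->F, B4->T, B5->T; covers B1=F, B2=S, B4=T, B5=T
input #5 (r=9, y=12): events B2->S, B1->F, B4->T, B5->T; covers B1=F, B2=S, B4=T, B5=T
union over the pool: B1=F, B2=S, B2=E, B3=S, B3=E, B4=T, B4=F, B5=T
uncovered (2 of 10): B1=T, B5=F

Answer: B1=T, B5=F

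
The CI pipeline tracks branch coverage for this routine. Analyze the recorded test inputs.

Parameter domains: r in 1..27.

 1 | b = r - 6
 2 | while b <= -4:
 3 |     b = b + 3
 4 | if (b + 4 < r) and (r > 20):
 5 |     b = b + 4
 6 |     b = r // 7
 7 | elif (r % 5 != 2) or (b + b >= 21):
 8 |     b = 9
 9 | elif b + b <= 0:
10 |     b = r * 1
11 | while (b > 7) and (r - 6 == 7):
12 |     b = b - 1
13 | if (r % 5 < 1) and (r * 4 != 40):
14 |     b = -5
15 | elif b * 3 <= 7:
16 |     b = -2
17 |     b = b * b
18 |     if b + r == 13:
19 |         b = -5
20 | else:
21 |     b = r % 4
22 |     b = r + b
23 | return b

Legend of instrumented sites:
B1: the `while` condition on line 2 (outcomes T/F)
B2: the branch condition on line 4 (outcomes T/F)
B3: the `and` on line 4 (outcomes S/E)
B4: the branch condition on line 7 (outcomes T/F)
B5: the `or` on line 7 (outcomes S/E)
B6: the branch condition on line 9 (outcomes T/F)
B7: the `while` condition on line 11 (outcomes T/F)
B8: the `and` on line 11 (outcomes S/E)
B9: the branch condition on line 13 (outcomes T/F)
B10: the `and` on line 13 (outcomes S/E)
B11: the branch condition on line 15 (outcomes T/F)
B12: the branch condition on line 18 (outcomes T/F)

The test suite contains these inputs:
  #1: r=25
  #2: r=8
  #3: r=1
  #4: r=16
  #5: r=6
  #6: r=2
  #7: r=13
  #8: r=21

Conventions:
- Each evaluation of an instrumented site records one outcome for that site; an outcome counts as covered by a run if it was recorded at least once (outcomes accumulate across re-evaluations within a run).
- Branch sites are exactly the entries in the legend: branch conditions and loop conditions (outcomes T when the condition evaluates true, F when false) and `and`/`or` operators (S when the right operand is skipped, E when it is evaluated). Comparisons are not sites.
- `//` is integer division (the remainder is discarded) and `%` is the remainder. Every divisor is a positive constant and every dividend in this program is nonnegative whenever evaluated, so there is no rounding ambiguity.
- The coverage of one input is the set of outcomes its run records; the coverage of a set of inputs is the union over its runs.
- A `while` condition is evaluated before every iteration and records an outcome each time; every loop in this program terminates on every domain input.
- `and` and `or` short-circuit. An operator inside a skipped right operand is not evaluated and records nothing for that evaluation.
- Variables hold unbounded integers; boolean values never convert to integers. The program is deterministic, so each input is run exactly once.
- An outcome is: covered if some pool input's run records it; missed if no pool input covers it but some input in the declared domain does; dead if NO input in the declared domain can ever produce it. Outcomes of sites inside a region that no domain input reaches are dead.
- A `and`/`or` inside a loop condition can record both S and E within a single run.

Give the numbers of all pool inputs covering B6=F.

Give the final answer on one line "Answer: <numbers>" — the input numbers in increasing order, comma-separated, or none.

input #1 (r=25): misses B6=F
input #2 (r=8): misses B6=F
input #3 (r=1): misses B6=F
input #4 (r=16): misses B6=F
input #5 (r=6): misses B6=F
input #6 (r=2): misses B6=F
input #7 (r=13): misses B6=F
input #8 (r=21): misses B6=F

Answer: none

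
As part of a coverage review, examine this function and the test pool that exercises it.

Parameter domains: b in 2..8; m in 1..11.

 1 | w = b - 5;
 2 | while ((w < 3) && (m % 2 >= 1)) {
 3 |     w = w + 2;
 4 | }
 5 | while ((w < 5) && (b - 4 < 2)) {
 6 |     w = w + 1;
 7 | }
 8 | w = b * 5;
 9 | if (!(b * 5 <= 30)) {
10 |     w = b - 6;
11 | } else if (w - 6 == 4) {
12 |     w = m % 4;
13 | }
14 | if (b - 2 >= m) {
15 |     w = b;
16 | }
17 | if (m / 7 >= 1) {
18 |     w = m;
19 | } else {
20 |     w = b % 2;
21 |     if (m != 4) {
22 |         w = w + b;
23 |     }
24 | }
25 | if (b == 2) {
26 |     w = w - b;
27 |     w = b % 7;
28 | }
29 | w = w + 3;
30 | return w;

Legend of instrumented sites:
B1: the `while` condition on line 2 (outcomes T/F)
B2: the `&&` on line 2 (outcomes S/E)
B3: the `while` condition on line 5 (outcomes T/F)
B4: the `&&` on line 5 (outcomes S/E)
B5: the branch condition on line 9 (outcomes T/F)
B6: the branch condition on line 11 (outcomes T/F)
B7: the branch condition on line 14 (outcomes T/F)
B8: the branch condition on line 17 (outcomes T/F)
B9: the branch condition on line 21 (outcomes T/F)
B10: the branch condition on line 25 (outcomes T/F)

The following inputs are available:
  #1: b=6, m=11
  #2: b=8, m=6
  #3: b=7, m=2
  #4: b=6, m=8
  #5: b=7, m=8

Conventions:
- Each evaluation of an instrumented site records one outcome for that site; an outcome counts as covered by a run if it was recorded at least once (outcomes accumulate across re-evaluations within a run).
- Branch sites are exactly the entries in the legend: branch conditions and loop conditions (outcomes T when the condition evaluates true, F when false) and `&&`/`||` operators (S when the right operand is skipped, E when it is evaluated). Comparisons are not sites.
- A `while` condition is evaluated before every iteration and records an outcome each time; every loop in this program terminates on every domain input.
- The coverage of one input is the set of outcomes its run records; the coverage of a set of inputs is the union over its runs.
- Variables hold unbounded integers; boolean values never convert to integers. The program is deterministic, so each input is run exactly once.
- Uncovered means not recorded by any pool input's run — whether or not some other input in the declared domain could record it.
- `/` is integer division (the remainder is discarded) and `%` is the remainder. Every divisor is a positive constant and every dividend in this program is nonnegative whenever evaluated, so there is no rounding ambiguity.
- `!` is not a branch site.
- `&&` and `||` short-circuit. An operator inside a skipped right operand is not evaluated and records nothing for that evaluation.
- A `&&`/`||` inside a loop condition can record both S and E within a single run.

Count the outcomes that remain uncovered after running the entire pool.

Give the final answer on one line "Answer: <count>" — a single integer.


input #1, b=6, m=11: events B2->E, B1->T, B2->S, B1->F, B4->E, B3->F, B5->F, B6->F, B7->F, B8->T, B10->F; outcomes B1=T, B1=F, B2=S, B2=E, B3=F, B4=E, B5=F, B6=F, B7=F, B8=T, B10=F
input #2, b=8, m=6: events B2->S, B1->F, B4->E, B3->F, B5->T, B7->T, B8->F, B9->T, B10->F; outcomes B1=F, B2=S, B3=F, B4=E, B5=T, B7=T, B8=F, B9=T, B10=F
input #3, b=7, m=2: events B2->E, B1->F, B4->E, B3->F, B5->T, B7->T, B8->F, B9->T, B10->F; outcomes B1=F, B2=E, B3=F, B4=E, B5=T, B7=T, B8=F, B9=T, B10=F
input #4, b=6, m=8: events B2->E, B1->F, B4->E, B3->F, B5->F, B6->F, B7->F, B8->T, B10->F; outcomes B1=F, B2=E, B3=F, B4=E, B5=F, B6=F, B7=F, B8=T, B10=F
input #5, b=7, m=8: events B2->E, B1->F, B4->E, B3->F, B5->T, B7->F, B8->T, B10->F; outcomes B1=F, B2=E, B3=F, B4=E, B5=T, B7=F, B8=T, B10=F
union over the pool: B1=T, B1=F, B2=S, B2=E, B3=F, B4=E, B5=T, B5=F, B6=F, B7=T, B7=F, B8=T, B8=F, B9=T, B10=F
uncovered (5 of 20): B3=T, B4=S, B6=T, B9=F, B10=T
Answer: 5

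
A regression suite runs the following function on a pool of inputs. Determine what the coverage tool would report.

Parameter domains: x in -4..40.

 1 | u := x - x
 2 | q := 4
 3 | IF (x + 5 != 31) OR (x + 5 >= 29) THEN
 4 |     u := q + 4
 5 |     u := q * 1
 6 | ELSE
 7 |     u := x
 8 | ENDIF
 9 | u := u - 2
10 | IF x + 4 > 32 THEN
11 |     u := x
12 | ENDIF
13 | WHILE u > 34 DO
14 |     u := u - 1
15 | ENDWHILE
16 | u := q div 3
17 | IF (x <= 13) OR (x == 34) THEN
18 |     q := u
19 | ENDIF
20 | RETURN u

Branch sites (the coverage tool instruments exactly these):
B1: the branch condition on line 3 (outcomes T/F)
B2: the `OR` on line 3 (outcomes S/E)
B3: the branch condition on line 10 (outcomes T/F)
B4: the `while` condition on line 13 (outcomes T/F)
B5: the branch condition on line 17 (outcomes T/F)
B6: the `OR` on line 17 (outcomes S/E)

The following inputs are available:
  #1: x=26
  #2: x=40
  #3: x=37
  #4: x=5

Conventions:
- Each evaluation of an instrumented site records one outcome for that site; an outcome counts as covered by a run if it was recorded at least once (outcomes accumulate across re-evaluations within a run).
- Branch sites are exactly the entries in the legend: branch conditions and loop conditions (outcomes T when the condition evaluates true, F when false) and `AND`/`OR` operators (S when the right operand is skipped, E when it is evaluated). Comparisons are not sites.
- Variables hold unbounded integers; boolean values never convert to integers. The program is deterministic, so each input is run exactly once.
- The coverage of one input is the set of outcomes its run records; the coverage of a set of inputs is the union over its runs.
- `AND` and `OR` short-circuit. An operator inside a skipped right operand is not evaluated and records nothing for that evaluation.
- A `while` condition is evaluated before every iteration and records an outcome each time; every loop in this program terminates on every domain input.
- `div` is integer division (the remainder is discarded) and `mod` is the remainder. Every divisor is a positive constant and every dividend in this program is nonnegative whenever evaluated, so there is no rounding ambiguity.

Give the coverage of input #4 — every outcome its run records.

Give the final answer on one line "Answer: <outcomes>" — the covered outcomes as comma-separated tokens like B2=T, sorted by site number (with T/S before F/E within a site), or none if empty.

Event log for input #4 (x=5):
  B2->S, B1->T, B3->F, B4->F, B6->S, B5->T
deduplicating events, the covered set is: B1=T, B2=S, B3=F, B4=F, B5=T, B6=S

Answer: B1=T, B2=S, B3=F, B4=F, B5=T, B6=S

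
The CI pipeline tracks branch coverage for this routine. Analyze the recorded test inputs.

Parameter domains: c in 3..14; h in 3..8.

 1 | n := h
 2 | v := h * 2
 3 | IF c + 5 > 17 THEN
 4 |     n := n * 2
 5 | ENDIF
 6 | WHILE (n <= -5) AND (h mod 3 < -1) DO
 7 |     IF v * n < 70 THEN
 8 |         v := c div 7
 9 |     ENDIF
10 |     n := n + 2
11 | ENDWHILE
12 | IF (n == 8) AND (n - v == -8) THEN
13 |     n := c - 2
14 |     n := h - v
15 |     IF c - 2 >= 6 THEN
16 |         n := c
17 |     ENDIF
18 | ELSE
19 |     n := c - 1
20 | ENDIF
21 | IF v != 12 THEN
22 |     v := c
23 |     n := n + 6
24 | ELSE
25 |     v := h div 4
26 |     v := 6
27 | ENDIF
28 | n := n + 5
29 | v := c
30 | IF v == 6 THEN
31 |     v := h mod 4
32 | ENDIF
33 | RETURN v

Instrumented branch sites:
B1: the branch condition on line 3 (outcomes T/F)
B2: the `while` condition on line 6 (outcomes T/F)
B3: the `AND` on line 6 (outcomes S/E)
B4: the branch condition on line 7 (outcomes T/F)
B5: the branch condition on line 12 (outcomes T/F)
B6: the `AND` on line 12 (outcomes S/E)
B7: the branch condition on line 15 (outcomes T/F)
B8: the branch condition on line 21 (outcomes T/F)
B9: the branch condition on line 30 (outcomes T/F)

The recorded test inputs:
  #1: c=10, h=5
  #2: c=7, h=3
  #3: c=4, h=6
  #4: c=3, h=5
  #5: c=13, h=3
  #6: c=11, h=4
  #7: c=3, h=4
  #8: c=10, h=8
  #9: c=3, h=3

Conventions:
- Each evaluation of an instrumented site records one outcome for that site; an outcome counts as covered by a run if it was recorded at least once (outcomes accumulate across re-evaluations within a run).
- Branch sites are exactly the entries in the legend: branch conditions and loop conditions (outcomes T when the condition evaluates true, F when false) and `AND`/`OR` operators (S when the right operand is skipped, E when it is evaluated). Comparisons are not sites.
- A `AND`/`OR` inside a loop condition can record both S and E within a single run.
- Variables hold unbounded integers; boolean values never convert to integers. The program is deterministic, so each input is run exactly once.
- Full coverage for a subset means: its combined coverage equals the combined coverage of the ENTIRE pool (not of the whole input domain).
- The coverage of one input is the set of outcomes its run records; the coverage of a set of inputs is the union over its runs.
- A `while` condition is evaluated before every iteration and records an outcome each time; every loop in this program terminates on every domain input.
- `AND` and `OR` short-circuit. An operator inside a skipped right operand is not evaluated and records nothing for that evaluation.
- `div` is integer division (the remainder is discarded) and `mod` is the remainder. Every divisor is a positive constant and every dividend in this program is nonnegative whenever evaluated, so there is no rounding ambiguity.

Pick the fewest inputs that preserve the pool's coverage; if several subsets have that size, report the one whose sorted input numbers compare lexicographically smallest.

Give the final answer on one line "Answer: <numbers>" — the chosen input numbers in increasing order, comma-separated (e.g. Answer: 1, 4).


#1 (c=10, h=5) -> B1->F, B3->S, B2->F, B6->S, B5->F, B8->T, B9->F; covered: B1=F, B2=F, B3=S, B5=F, B6=S, B8=T, B9=F
#2 (c=7, h=3) -> B1->F, B3->S, B2->F, B6->S, B5->F, B8->T, B9->F; covered: B1=F, B2=F, B3=S, B5=F, B6=S, B8=T, B9=F
#3 (c=4, h=6) -> B1->F, B3->S, B2->F, B6->S, B5->F, B8->F, B9->F; covered: B1=F, B2=F, B3=S, B5=F, B6=S, B8=F, B9=F
#4 (c=3, h=5) -> B1->F, B3->S, B2->F, B6->S, B5->F, B8->T, B9->F; covered: B1=F, B2=F, B3=S, B5=F, B6=S, B8=T, B9=F
#5 (c=13, h=3) -> B1->T, B3->S, B2->F, B6->S, B5->F, B8->T, B9->F; covered: B1=T, B2=F, B3=S, B5=F, B6=S, B8=T, B9=F
#6 (c=11, h=4) -> B1->F, B3->S, B2->F, B6->S, B5->F, B8->T, B9->F; covered: B1=F, B2=F, B3=S, B5=F, B6=S, B8=T, B9=F
#7 (c=3, h=4) -> B1->F, B3->S, B2->F, B6->S, B5->F, B8->T, B9->F; covered: B1=F, B2=F, B3=S, B5=F, B6=S, B8=T, B9=F
#8 (c=10, h=8) -> B1->F, B3->S, B2->F, B6->E, B5->T, B7->T, B8->T, B9->F; covered: B1=F, B2=F, B3=S, B5=T, B6=E, B7=T, B8=T, B9=F
#9 (c=3, h=3) -> B1->F, B3->S, B2->F, B6->S, B5->F, B8->T, B9->F; covered: B1=F, B2=F, B3=S, B5=F, B6=S, B8=T, B9=F
union over all inputs: B1=T, B1=F, B2=F, B3=S, B5=T, B5=F, B6=S, B6=E, B7=T, B8=T, B8=F, B9=F (12 outcomes)
no size-1 subset reaches all 12 outcomes (best union: 8/12)
no size-2 subset reaches all 12 outcomes (best union: 11/12)
the canonical winner is {3, 5, 8}: size 3, full 12-outcome coverage, earliest index list among size-3 covers
Answer: 3, 5, 8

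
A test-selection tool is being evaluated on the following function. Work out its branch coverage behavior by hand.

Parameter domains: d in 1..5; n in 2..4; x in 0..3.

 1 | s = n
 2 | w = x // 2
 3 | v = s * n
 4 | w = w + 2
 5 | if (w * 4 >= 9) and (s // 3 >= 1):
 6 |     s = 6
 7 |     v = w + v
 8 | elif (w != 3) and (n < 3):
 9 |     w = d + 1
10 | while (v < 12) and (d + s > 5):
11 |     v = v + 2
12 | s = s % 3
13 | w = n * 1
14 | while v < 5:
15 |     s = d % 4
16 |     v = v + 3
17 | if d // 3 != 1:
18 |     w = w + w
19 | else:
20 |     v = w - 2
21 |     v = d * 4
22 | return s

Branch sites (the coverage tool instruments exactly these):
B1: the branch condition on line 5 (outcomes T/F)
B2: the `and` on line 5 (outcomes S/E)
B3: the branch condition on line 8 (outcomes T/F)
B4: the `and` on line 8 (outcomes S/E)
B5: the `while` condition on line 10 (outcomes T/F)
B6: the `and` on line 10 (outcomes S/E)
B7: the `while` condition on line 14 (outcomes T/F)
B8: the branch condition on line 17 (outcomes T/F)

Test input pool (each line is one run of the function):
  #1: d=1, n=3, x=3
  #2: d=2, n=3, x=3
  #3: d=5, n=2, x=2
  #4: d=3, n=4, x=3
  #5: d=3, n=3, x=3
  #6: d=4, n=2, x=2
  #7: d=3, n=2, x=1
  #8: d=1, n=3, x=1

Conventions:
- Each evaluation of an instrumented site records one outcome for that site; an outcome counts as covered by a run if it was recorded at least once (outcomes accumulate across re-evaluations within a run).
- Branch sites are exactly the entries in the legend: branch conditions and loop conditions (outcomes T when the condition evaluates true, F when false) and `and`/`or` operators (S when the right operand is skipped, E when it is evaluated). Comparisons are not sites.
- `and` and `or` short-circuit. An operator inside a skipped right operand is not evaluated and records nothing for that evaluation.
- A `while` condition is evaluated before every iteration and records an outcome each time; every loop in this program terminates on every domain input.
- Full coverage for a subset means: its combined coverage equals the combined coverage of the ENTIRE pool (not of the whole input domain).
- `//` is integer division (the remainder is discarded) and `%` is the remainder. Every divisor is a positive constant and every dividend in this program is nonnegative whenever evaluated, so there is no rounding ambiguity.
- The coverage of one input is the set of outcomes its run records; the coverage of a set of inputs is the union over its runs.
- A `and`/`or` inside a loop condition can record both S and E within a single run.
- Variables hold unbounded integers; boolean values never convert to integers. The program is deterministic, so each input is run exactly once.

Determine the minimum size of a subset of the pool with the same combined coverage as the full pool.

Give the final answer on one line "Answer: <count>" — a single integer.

input #1 (d=1, n=3, x=3): events B2->E, B1->T, B6->S, B5->F, B7->F, B8->T; covers B1=T, B2=E, B5=F, B6=S, B7=F, B8=T
input #2 (d=2, n=3, x=3): events B2->E, B1->T, B6->S, B5->F, B7->F, B8->T; covers B1=T, B2=E, B5=F, B6=S, B7=F, B8=T
input #3 (d=5, n=2, x=2): events B2->E, B1->F, B4->S, B3->F, B6->E, B5->T, B6->E, B5->T, B6->E, B5->T, B6->E, B5->T, B6->S, B5->F, ...; covers B1=F, B2=E, B3=F, B4=S, B5=T, B5=F, B6=S, B6=E, B7=F, B8=F
input #4 (d=3, n=4, x=3): events B2->E, B1->T, B6->S, B5->F, B7->F, B8->F; covers B1=T, B2=E, B5=F, B6=S, B7=F, B8=F
input #5 (d=3, n=3, x=3): events B2->E, B1->T, B6->S, B5->F, B7->F, B8->F; covers B1=T, B2=E, B5=F, B6=S, B7=F, B8=F
input #6 (d=4, n=2, x=2): events B2->E, B1->F, B4->S, B3->F, B6->E, B5->T, B6->E, B5->T, B6->E, B5->T, B6->E, B5->T, B6->S, B5->F, ...; covers B1=F, B2=E, B3=F, B4=S, B5=T, B5=F, B6=S, B6=E, B7=F, B8=F
input #7 (d=3, n=2, x=1): events B2->S, B1->F, B4->E, B3->T, B6->E, B5->F, B7->T, B7->F, B8->F; covers B1=F, B2=S, B3=T, B4=E, B5=F, B6=E, B7=T, B7=F, B8=F
input #8 (d=1, n=3, x=1): events B2->S, B1->F, B4->E, B3->F, B6->E, B5->F, B7->F, B8->T; covers B1=F, B2=S, B3=F, B4=E, B5=F, B6=E, B7=F, B8=T
the full pool covers 16 outcomes: B1=T, B1=F, B2=S, B2=E, B3=T, B3=F, B4=S, B4=E, B5=T, B5=F, B6=S, B6=E, B7=T, B7=F, B8=T, B8=F
size 1 is not enough: best union over all size-1 subsets is 10/16
size 2 is not enough: best union over all size-2 subsets is 14/16
the canonical winner is {1, 3, 7}: size 3, full 16-outcome coverage, earliest index list among size-3 covers

Answer: 3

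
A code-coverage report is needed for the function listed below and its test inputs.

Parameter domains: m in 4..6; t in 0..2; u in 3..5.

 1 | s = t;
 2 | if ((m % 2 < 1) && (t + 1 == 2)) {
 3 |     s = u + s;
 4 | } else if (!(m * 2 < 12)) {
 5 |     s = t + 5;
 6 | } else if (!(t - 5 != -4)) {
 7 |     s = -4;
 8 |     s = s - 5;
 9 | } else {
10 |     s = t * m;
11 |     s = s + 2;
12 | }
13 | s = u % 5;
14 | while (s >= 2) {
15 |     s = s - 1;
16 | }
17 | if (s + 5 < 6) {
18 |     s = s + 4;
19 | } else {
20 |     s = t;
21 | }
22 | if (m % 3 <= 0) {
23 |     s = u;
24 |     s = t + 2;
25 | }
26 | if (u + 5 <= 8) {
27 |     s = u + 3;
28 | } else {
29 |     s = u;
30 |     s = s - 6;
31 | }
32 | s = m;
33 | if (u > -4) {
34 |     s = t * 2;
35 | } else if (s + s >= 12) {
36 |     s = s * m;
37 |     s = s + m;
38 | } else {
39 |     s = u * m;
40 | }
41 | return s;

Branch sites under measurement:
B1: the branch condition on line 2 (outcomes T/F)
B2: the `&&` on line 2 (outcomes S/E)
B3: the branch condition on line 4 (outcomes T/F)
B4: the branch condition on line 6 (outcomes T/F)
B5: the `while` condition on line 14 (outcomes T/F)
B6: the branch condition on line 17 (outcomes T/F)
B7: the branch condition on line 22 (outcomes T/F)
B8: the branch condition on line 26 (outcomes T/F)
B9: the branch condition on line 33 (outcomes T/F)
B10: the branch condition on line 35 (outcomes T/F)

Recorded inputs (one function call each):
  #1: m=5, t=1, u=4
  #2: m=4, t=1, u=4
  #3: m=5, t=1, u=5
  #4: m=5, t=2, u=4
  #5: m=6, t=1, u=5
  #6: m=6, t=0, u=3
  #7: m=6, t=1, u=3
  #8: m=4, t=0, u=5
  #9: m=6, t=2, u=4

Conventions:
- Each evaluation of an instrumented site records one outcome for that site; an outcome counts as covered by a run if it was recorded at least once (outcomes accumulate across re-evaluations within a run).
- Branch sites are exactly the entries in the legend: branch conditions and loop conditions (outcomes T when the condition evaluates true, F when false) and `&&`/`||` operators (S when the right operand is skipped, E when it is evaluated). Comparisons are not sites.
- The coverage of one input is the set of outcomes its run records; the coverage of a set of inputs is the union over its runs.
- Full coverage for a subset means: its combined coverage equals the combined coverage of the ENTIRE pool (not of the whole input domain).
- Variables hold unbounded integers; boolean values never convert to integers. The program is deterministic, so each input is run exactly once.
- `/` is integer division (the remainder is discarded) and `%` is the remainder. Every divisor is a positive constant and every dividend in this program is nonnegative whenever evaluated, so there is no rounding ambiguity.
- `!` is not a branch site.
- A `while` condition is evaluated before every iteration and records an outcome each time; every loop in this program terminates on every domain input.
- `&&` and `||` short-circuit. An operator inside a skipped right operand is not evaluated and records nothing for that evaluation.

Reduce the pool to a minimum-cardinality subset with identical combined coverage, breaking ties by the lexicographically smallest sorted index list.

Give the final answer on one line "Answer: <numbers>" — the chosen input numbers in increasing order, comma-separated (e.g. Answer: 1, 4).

input #1 (m=5, t=1, u=4): events B2->S, B1->F, B3->F, B4->T, B5->T, B5->T, B5->T, B5->F, B6->F, B7->F, B8->F, B9->T; covers B1=F, B2=S, B3=F, B4=T, B5=T, B5=F, B6=F, B7=F, B8=F, B9=T
input #2 (m=4, t=1, u=4): events B2->E, B1->T, B5->T, B5->T, B5->T, B5->F, B6->F, B7->F, B8->F, B9->T; covers B1=T, B2=E, B5=T, B5=F, B6=F, B7=F, B8=F, B9=T
input #3 (m=5, t=1, u=5): events B2->S, B1->F, B3->F, B4->T, B5->F, B6->T, B7->F, B8->F, B9->T; covers B1=F, B2=S, B3=F, B4=T, B5=F, B6=T, B7=F, B8=F, B9=T
input #4 (m=5, t=2, u=4): events B2->S, B1->F, B3->F, B4->F, B5->T, B5->T, B5->T, B5->F, B6->F, B7->F, B8->F, B9->T; covers B1=F, B2=S, B3=F, B4=F, B5=T, B5=F, B6=F, B7=F, B8=F, B9=T
input #5 (m=6, t=1, u=5): events B2->E, B1->T, B5->F, B6->T, B7->T, B8->F, B9->T; covers B1=T, B2=E, B5=F, B6=T, B7=T, B8=F, B9=T
input #6 (m=6, t=0, u=3): events B2->E, B1->F, B3->T, B5->T, B5->T, B5->F, B6->F, B7->T, B8->T, B9->T; covers B1=F, B2=E, B3=T, B5=T, B5=F, B6=F, B7=T, B8=T, B9=T
input #7 (m=6, t=1, u=3): events B2->E, B1->T, B5->T, B5->T, B5->F, B6->F, B7->T, B8->T, B9->T; covers B1=T, B2=E, B5=T, B5=F, B6=F, B7=T, B8=T, B9=T
input #8 (m=4, t=0, u=5): events B2->E, B1->F, B3->F, B4->F, B5->F, B6->T, B7->F, B8->F, B9->T; covers B1=F, B2=E, B3=F, B4=F, B5=F, B6=T, B7=F, B8=F, B9=T
input #9 (m=6, t=2, u=4): events B2->E, B1->F, B3->T, B5->T, B5->T, B5->T, B5->F, B6->F, B7->T, B8->F, B9->T; covers B1=F, B2=E, B3=T, B5=T, B5=F, B6=F, B7=T, B8=F, B9=T
together the pool reaches 17 outcomes: B1=T, B1=F, B2=S, B2=E, B3=T, B3=F, B4=T, B4=F, B5=T, B5=F, B6=T, B6=F, B7=T, B7=F, B8=T, B8=F, B9=T
checked all size-1 subsets: none covers 17 outcomes (max 10/17)
checked all size-2 subsets: none covers 17 outcomes (max 15/17)
checked all size-3 subsets: none covers 17 outcomes (max 16/17)
at size 4, {1, 2, 6, 8} reaches all 17 outcomes; every lexicographically earlier size-4 subset fails

Answer: 1, 2, 6, 8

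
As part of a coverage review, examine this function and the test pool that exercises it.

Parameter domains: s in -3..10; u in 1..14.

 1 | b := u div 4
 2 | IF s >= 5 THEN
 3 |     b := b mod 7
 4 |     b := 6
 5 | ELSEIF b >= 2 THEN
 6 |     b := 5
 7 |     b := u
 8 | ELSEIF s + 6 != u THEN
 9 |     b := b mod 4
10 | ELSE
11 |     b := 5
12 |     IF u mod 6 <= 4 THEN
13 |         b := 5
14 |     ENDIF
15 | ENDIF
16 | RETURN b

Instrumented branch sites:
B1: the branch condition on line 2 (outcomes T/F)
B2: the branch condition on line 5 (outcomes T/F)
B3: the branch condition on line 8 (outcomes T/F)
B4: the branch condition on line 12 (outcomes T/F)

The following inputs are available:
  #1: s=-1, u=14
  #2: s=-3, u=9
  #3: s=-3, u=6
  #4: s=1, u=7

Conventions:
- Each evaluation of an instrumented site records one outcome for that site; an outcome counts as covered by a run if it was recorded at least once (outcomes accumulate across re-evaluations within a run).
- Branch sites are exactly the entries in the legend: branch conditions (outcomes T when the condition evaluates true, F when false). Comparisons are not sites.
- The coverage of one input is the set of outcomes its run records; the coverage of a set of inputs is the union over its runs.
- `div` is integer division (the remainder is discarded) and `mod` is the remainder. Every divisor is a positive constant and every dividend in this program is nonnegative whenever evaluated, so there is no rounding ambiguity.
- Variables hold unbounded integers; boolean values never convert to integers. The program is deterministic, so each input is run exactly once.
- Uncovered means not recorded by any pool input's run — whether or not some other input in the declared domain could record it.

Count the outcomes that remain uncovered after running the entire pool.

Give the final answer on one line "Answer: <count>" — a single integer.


input #1, s=-1, u=14: events B1->F, B2->T; outcomes B1=F, B2=T
input #2, s=-3, u=9: events B1->F, B2->T; outcomes B1=F, B2=T
input #3, s=-3, u=6: events B1->F, B2->F, B3->T; outcomes B1=F, B2=F, B3=T
input #4, s=1, u=7: events B1->F, B2->F, B3->F, B4->T; outcomes B1=F, B2=F, B3=F, B4=T
union over the pool: B1=F, B2=T, B2=F, B3=T, B3=F, B4=T
uncovered (2 of 8): B1=T, B4=F
Answer: 2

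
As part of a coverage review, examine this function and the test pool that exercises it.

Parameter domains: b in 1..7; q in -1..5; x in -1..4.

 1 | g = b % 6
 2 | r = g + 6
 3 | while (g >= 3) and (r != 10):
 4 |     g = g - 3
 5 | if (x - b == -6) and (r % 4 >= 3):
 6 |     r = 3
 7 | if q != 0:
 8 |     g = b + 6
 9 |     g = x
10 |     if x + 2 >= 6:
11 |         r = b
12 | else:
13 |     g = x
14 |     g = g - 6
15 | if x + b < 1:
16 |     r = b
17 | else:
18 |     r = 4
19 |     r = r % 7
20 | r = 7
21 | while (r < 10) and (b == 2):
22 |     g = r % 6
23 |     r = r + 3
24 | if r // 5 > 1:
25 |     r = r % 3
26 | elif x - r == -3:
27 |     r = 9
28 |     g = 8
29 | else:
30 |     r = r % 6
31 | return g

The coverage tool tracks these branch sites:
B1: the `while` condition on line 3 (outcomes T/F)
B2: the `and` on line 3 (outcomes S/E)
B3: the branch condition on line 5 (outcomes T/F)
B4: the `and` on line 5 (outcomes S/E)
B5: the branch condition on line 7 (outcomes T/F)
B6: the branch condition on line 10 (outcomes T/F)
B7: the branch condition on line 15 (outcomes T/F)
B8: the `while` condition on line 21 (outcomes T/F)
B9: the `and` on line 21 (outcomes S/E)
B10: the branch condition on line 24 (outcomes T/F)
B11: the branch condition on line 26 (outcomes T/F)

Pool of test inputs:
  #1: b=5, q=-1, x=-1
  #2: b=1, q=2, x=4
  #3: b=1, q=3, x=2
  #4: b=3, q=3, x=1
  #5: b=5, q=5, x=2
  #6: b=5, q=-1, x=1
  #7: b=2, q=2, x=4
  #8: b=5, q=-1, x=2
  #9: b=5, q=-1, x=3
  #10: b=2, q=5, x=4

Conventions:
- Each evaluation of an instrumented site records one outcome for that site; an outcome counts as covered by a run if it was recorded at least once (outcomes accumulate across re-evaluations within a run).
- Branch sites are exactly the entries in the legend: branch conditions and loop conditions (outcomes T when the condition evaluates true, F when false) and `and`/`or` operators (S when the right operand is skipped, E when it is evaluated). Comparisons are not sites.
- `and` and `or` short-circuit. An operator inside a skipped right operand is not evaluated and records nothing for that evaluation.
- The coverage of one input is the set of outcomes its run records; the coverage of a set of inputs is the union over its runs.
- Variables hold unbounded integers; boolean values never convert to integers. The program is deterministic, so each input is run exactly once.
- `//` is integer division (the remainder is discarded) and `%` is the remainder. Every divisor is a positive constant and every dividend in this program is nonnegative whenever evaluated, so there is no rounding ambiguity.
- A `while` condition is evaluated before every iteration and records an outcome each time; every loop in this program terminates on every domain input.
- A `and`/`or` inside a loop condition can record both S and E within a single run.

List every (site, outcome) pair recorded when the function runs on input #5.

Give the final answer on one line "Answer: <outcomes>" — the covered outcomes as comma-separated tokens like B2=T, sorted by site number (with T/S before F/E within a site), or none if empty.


Event log for input #5 (b=5, q=5, x=2):
  B2->E, B1->T, B2->S, B1->F, B4->S, B3->F, B5->T, B6->F, B7->F, B9->E
  B8->F, B10->F, B11->F
deduplicating events, the covered set is: B1=T, B1=F, B2=S, B2=E, B3=F, B4=S, B5=T, B6=F, B7=F, B8=F, B9=E, B10=F, B11=F
Answer: B1=T, B1=F, B2=S, B2=E, B3=F, B4=S, B5=T, B6=F, B7=F, B8=F, B9=E, B10=F, B11=F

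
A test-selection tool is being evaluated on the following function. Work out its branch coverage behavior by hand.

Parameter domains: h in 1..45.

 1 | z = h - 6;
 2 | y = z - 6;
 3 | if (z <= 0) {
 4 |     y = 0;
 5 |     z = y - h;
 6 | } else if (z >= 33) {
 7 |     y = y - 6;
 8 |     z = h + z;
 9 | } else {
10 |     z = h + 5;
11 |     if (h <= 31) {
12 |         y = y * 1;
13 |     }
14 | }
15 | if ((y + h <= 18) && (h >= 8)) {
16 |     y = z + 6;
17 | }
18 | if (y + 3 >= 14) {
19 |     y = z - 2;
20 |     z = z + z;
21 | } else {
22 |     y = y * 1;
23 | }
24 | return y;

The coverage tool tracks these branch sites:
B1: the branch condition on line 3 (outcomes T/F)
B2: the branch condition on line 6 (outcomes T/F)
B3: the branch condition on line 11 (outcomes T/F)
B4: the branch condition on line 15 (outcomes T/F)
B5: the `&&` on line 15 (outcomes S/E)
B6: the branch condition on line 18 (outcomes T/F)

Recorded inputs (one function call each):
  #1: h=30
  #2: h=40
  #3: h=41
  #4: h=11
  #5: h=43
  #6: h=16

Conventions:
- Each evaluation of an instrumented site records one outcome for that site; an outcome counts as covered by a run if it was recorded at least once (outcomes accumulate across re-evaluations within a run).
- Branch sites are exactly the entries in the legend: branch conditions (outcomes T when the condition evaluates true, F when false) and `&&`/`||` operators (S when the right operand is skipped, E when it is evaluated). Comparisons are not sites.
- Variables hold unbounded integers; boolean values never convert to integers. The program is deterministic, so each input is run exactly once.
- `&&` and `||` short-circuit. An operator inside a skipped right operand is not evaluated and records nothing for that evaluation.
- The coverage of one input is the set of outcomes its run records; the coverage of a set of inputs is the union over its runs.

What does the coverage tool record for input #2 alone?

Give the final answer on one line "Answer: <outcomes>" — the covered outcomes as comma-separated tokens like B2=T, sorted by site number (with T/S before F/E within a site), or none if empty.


Running input #2 (h=40), event by event:
  B1->F, B2->T, B5->S, B4->F, B6->T
as a set, this run covers: B1=F, B2=T, B4=F, B5=S, B6=T
Answer: B1=F, B2=T, B4=F, B5=S, B6=T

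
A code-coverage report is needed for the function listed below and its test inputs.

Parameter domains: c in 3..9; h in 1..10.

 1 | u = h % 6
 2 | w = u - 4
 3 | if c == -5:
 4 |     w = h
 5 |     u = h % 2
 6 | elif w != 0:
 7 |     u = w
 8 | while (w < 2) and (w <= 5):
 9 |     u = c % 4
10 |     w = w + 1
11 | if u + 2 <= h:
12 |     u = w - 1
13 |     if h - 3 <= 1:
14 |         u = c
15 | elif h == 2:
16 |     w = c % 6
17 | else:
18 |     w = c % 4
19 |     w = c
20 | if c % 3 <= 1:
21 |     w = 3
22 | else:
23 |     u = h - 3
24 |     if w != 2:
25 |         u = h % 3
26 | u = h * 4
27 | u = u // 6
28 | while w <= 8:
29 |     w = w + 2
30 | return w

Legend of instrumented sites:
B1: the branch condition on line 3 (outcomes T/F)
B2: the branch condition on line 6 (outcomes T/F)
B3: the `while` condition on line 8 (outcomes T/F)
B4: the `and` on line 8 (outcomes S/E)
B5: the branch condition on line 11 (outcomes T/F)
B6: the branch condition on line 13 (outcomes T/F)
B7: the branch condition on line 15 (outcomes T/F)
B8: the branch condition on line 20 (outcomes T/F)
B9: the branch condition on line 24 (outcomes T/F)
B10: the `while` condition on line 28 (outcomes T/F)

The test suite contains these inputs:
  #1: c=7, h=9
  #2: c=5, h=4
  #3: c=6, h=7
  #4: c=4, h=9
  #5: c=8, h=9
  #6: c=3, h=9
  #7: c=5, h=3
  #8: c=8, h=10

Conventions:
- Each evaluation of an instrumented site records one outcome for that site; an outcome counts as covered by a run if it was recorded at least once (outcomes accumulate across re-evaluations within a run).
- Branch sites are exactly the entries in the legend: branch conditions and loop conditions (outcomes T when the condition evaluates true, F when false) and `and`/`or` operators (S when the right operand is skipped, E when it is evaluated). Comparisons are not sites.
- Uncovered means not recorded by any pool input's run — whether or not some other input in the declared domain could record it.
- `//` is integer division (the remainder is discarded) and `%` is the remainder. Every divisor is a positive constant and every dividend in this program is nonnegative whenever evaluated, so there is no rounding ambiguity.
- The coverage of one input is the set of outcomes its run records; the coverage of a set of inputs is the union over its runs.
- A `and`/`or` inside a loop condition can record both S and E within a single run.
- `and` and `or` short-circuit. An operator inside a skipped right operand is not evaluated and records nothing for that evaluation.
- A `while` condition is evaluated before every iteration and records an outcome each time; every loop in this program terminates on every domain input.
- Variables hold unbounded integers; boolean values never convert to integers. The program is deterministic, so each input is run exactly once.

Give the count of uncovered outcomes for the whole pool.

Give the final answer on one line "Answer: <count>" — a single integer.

#1 (c=7, h=9) -> B1->F, B2->T, B4->E, B3->T, B4->E, B3->T, B4->E, B3->T, B4->S, B3->F, B5->T, B6->F, B8->T, B10->T, ...; covered: B1=F, B2=T, B3=T, B3=F, B4=S, B4=E, B5=T, B6=F, B8=T, B10=T, B10=F
#2 (c=5, h=4) -> B1->F, B2->F, B4->E, B3->T, B4->E, B3->T, B4->S, B3->F, B5->T, B6->T, B8->F, B9->F, B10->T, B10->T, ...; covered: B1=F, B2=F, B3=T, B3=F, B4=S, B4=E, B5=T, B6=T, B8=F, B9=F, B10=T, B10=F
#3 (c=6, h=7) -> B1->F, B2->T, B4->E, B3->T, B4->E, B3->T, B4->E, B3->T, B4->E, B3->T, B4->E, B3->T, B4->S, B3->F, ...; covered: B1=F, B2=T, B3=T, B3=F, B4=S, B4=E, B5=T, B6=F, B8=T, B10=T, B10=F
#4 (c=4, h=9) -> B1->F, B2->T, B4->E, B3->T, B4->E, B3->T, B4->E, B3->T, B4->S, B3->F, B5->T, B6->F, B8->T, B10->T, ...; covered: B1=F, B2=T, B3=T, B3=F, B4=S, B4=E, B5=T, B6=F, B8=T, B10=T, B10=F
#5 (c=8, h=9) -> B1->F, B2->T, B4->E, B3->T, B4->E, B3->T, B4->E, B3->T, B4->S, B3->F, B5->T, B6->F, B8->F, B9->F, ...; covered: B1=F, B2=T, B3=T, B3=F, B4=S, B4=E, B5=T, B6=F, B8=F, B9=F, B10=T, B10=F
#6 (c=3, h=9) -> B1->F, B2->T, B4->E, B3->T, B4->E, B3->T, B4->E, B3->T, B4->S, B3->F, B5->T, B6->F, B8->T, B10->T, ...; covered: B1=F, B2=T, B3=T, B3=F, B4=S, B4=E, B5=T, B6=F, B8=T, B10=T, B10=F
#7 (c=5, h=3) -> B1->F, B2->T, B4->E, B3->T, B4->E, B3->T, B4->E, B3->T, B4->S, B3->F, B5->T, B6->T, B8->F, B9->F, ...; covered: B1=F, B2=T, B3=T, B3=F, B4=S, B4=E, B5=T, B6=T, B8=F, B9=F, B10=T, B10=F
#8 (c=8, h=10) -> B1->F, B2->F, B4->E, B3->T, B4->E, B3->T, B4->S, B3->F, B5->T, B6->F, B8->F, B9->F, B10->T, B10->T, ...; covered: B1=F, B2=F, B3=T, B3=F, B4=S, B4=E, B5=T, B6=F, B8=F, B9=F, B10=T, B10=F
union over the pool: B1=F, B2=T, B2=F, B3=T, B3=F, B4=S, B4=E, B5=T, B6=T, B6=F, B8=T, B8=F, B9=F, B10=T, B10=F
uncovered (5 of 20): B1=T, B5=F, B7=T, B7=F, B9=T

Answer: 5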